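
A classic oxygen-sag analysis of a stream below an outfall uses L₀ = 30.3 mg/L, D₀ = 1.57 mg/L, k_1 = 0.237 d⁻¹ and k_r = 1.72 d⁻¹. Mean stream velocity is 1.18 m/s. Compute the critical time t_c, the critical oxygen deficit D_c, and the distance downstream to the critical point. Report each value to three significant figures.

t_c = [1/(k_r−k_1)] ln[(k_r/k_1)(1 − D₀(k_r−k_1)/(k_1 L₀))]
= [1/(1.72−0.237)] ln[(1.72/0.237)(1 − 1.57×1.483/(0.237×30.3))]
= (1/1.483) ln[7.257 × 0.6758] = 0.6743 × ln(4.904) = 0.6743 × 1.590 = 1.072 d.
D_c = (k_1/k_r) L₀ e^(−k_1 t_c) = (0.237/1.72) × 30.3 × e^(−0.237×1.072) = 0.1378 × 30.3 × 0.7756 = 3.238 mg/L.
x_c = v t_c = 1.18 m/s × 1.072 d × 86400 s/d = 109300 m ≈ 109 km.

t_c ≈ 1.07 d; D_c ≈ 3.24 mg/L; x_c ≈ 109 km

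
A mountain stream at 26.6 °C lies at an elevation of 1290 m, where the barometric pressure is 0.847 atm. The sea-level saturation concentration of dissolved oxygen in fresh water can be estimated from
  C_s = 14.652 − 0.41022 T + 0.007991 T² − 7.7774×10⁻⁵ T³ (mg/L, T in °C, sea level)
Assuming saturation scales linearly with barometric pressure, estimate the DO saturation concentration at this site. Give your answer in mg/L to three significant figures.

At sea level: C_s = 14.652 − 0.41022×26.6 + 0.007991×26.6² − 7.7774×10⁻⁵×26.6³ = 7.930 mg/L.
Pressure correction: C_s' = 7.930 × 0.847 = 6.717 mg/L.

C_s ≈ 6.72 mg/L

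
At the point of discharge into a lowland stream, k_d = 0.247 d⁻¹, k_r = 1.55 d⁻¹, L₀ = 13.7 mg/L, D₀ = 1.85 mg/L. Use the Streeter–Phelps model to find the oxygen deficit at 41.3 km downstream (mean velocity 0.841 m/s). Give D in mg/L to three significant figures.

Travel time t = x/v = 41.3 km / (0.841 m/s) = 41300 m / 0.841 m/s = 49110 s = 0.5684 d.
k_d L₀/(k_r−k_d) = 0.247×13.7/(1.55−0.247) = 3.384/1.303 = 2.597 mg/L.
e^(−k_d t) = e^(−0.247×0.5684) = 0.8690; e^(−k_r t) = e^(−1.55×0.5684) = 0.4144.
D = 2.597 × (0.8690 − 0.4144) + 1.85 × 0.4144 = 1.181 + 0.7666 = 1.947 mg/L.

D ≈ 1.95 mg/L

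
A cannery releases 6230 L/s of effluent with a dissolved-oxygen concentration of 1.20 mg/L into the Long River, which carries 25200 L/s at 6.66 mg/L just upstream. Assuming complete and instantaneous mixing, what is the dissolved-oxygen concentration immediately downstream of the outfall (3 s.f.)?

5.58 mg/L

Flow-weighted mixing: C = (Q_r C_r + Q_w C_w)/(Q_r + Q_w)
= (25200×6.66 + 6230×1.20)/(25200 + 6230) = 175300/31430 = 5.578 mg/L.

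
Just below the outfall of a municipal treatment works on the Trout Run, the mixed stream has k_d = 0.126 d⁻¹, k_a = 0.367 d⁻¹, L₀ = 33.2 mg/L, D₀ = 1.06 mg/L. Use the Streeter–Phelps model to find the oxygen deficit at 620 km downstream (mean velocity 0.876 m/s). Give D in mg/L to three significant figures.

D ≈ 5.38 mg/L

Travel time t = x/v = 620 km / (0.876 m/s) = 620000 m / 0.876 m/s = 707800 s = 8.192 d.
k_d L₀/(k_a−k_d) = 0.126×33.2/(0.367−0.126) = 4.183/0.2410 = 17.36 mg/L.
e^(−k_d t) = e^(−0.126×8.192) = 0.3562; e^(−k_a t) = e^(−0.367×8.192) = 0.04947.
D = 17.36 × (0.3562 − 0.04947) + 1.06 × 0.04947 = 5.325 + 0.05244 = 5.377 mg/L.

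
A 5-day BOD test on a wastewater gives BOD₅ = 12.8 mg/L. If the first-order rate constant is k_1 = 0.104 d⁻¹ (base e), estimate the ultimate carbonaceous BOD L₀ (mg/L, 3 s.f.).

L₀ ≈ 31.6 mg/L

BOD₅ = L₀(1 − e^(−5k_1)) ⇒ L₀ = BOD₅ / (1 − e^(−5×0.104))
= 12.8 / (1 − 0.5945) = 12.8 / 0.4055 = 31.57 mg/L.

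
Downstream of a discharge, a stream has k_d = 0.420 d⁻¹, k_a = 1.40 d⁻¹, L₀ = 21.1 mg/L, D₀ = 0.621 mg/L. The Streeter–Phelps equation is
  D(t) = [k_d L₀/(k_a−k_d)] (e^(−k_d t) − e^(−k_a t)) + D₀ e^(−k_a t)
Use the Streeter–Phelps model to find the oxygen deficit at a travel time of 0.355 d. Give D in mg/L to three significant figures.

k_d L₀/(k_a−k_d) = 0.420×21.1/(1.40−0.420) = 8.862/0.9800 = 9.043 mg/L.
e^(−k_d t) = e^(−0.420×0.3550) = 0.8615; e^(−k_a t) = e^(−1.40×0.3550) = 0.6084.
D = 9.043 × (0.8615 − 0.6084) + 0.621 × 0.6084 = 2.289 + 0.3778 = 2.667 mg/L.

D ≈ 2.67 mg/L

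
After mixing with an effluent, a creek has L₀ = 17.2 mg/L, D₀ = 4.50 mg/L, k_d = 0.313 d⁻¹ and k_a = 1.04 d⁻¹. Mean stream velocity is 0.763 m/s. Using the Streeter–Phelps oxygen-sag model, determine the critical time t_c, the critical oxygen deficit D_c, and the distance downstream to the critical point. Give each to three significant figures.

t_c ≈ 0.365 d; D_c ≈ 4.62 mg/L; x_c ≈ 24.0 km

At the critical point dD/dt = 0, so k_d L₀ e^(−k_d t) = k_a D. Substituting D(t) from the Streeter–Phelps equation and solving for t gives
t_c = ln[(k_a/k_d)(1 − D₀(k_a−k_d)/(k_d L₀))] / (k_a−k_d).
Here k_a−k_d = 0.7270 d⁻¹ and 1 − D₀(k_a−k_d)/(k_d L₀) = 1 − 4.50×0.7270/(0.313×17.2) = 0.3923, so
t_c = ln(3.323 × 0.3923) / 0.7270 = 0.2651 / 0.7270 = 0.3646 d.
L(t_c) = L₀ e^(−k_d t_c) = 17.2 × 0.8921 = 15.34 mg/L, and at the critical point k_a D_c = k_d L, so D_c = (0.313/1.04) × 15.34 = 4.618 mg/L.
x_c = v t_c = 0.763 m/s × 0.3646 d × 86400 s/d = 24040 m ≈ 24.0 km.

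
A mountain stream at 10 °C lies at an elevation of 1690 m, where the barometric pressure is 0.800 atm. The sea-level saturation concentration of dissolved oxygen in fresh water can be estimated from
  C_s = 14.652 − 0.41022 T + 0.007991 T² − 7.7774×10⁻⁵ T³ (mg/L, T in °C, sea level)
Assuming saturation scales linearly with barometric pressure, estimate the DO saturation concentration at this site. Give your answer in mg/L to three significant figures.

At sea level: C_s = 14.652 − 0.41022×10 + 0.007991×10² − 7.7774×10⁻⁵×10³ = 11.27 mg/L.
Pressure correction: C_s' = 11.27 × 0.800 = 9.017 mg/L.

C_s ≈ 9.02 mg/L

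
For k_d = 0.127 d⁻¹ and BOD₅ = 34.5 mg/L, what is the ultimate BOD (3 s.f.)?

L₀ ≈ 73.4 mg/L

BOD₅ = L₀(1 − e^(−5k_d)) ⇒ L₀ = BOD₅ / (1 − e^(−5×0.127))
= 34.5 / (1 − 0.5299) = 34.5 / 0.4701 = 73.39 mg/L.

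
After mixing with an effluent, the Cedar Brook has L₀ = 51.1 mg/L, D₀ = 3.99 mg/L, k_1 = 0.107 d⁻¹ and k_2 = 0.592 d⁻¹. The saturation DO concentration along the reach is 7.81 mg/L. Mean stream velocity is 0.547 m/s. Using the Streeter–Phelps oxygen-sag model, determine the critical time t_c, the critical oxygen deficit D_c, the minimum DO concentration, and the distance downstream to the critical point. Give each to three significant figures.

t_c = [1/(k_2−k_1)] ln[(k_2/k_1)(1 − D₀(k_2−k_1)/(k_1 L₀))]
= [1/(0.592−0.107)] ln[(0.592/0.107)(1 − 3.99×0.4850/(0.107×51.1))]
= (1/0.4850) ln[5.533 × 0.6461] = 2.062 × ln(3.575) = 2.062 × 1.274 = 2.626 d.
L(t_c) = L₀ e^(−k_1 t_c) = 51.1 × 0.7550 = 38.58 mg/L, and at the critical point k_2 D_c = k_1 L, so D_c = (0.107/0.592) × 38.58 = 6.973 mg/L.
Minimum DO = C_s − D_c = 7.81 − 6.973 = 0.8368 mg/L.
x_c = v t_c = 0.547 m/s × 2.626 d × 86400 s/d = 124100 m ≈ 124 km.

t_c ≈ 2.63 d; D_c ≈ 6.97 mg/L; min DO ≈ 0.837 mg/L; x_c ≈ 124 km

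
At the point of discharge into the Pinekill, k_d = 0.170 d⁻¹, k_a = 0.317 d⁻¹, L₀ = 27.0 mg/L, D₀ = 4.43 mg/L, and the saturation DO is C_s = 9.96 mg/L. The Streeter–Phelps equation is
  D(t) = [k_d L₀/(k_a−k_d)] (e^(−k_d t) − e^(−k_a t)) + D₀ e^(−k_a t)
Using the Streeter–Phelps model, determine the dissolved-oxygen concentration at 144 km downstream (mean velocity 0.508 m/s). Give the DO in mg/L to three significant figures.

DO ≈ 1.55 mg/L

Travel time t = x/v = 144 km / (0.508 m/s) = 144000 m / 0.508 m/s = 283500 s = 3.281 d.
k_d L₀/(k_a−k_d) = 0.170×27.0/(0.317−0.170) = 4.590/0.1470 = 31.22 mg/L.
e^(−k_d t) = e^(−0.170×3.281) = 0.5725; e^(−k_a t) = e^(−0.317×3.281) = 0.3534.
D = 31.22 × (0.5725 − 0.3534) + 4.43 × 0.3534 = 6.840 + 1.566 = 8.406 mg/L.
DO = C_s − D = 9.96 − 8.406 = 1.554 mg/L.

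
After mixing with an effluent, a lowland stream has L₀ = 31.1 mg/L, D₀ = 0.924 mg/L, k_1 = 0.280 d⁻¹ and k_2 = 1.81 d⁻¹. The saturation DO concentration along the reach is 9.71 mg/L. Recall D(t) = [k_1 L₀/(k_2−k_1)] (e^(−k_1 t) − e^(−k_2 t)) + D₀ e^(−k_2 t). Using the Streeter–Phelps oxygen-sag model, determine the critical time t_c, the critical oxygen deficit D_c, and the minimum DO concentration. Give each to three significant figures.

t_c ≈ 1.10 d; D_c ≈ 3.53 mg/L; min DO ≈ 6.18 mg/L

t_c = [1/(k_2−k_1)] ln[(k_2/k_1)(1 − D₀(k_2−k_1)/(k_1 L₀))]
= [1/(1.81−0.280)] ln[(1.81/0.280)(1 − 0.924×1.530/(0.280×31.1))]
= (1/1.530) ln[6.464 × 0.8377] = 0.6536 × ln(5.415) = 0.6536 × 1.689 = 1.104 d.
D_c = (k_1/k_2) L₀ e^(−k_1 t_c) = (0.280/1.81) × 31.1 × e^(−0.280×1.104) = 0.1547 × 31.1 × 0.7341 = 3.532 mg/L.
Minimum DO = C_s − D_c = 9.71 − 3.532 = 6.178 mg/L.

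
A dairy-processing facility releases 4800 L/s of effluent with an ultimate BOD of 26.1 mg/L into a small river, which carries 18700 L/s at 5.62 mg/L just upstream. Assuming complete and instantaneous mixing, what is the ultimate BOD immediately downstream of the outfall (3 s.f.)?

Flow-weighted mixing: C = (Q_r C_r + Q_w C_w)/(Q_r + Q_w)
= (18700×5.62 + 4800×26.1)/(18700 + 4800) = 230400/23500 = 9.803 mg/L.

9.80 mg/L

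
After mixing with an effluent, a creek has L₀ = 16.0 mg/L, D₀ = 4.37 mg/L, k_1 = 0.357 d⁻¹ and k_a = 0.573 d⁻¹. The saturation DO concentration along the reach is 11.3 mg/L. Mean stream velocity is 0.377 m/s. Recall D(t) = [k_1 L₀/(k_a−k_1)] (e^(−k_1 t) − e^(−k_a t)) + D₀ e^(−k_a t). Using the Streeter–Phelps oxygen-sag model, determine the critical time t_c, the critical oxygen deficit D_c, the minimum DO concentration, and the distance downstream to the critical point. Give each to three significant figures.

With k_a/k_1 = 1.605 and 1 − D₀(k_a−k_1)/(k_1 L₀) = 0.8347,
t_c = ln(1.605 × 0.8347) / (0.573 − 0.357) = ln(1.340) / 0.2160 = 0.2925/0.2160 = 1.354 d.
L(t_c) = L₀ e^(−k_1 t_c) = 16.0 × 0.6166 = 9.866 mg/L, and at the critical point k_a D_c = k_1 L, so D_c = (0.357/0.573) × 9.866 = 6.147 mg/L.
Minimum DO = C_s − D_c = 11.3 − 6.147 = 5.153 mg/L.
x_c = v t_c = 0.377 m/s × 1.354 d × 86400 s/d = 44110 m ≈ 44.1 km.

t_c ≈ 1.35 d; D_c ≈ 6.15 mg/L; min DO ≈ 5.15 mg/L; x_c ≈ 44.1 km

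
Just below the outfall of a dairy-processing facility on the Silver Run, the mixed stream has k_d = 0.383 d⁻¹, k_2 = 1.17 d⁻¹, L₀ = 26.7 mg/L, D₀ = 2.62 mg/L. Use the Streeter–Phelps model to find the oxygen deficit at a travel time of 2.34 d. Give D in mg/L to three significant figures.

D ≈ 4.63 mg/L

k_d L₀/(k_2−k_d) = 0.383×26.7/(1.17−0.383) = 10.23/0.7870 = 12.99 mg/L.
e^(−k_d t) = e^(−0.383×2.340) = 0.4081; e^(−k_2 t) = e^(−1.17×2.340) = 0.06471.
D = 12.99 × (0.4081 − 0.06471) + 2.62 × 0.06471 = 4.462 + 0.1695 = 4.632 mg/L.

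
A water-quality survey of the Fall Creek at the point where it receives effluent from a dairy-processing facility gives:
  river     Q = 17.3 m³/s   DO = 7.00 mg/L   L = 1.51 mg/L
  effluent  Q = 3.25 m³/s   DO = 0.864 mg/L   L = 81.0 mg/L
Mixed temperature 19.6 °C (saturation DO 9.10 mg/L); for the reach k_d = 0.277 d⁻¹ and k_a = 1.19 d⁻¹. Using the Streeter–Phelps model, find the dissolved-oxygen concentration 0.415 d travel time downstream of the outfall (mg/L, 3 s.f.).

DO ≈ 6.03 mg/L

Mixed DO = (17.3×7.00 + 3.25×0.864)/(17.3+3.25) = 123.9/20.55 = 6.030 mg/L.
Mixed L₀ = (17.3×1.51 + 3.25×81.0)/(20.55) = 289.4/20.55 = 14.08 mg/L.
Initial deficit D₀ = C_s − DO₀ = 9.10 − 6.030 = 3.070 mg/L.
D(0.415) = [0.277×14.08/(1.19−0.277)](e^(−0.277×0.415) − e^(−1.19×0.415)) + 3.070 e^(−1.19×0.415)
= 4.272 × (0.8914 − 0.6103) + 3.070 × 0.6103 = 3.075 mg/L.
DO = 9.10 − 3.075 = 6.025 mg/L.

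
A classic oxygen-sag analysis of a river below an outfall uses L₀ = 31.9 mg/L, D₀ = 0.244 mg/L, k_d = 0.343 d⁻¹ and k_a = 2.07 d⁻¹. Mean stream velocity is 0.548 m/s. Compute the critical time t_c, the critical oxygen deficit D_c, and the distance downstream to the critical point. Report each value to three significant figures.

t_c ≈ 1.02 d; D_c ≈ 3.73 mg/L; x_c ≈ 48.2 km

With k_a/k_d = 6.035 and 1 − D₀(k_a−k_d)/(k_d L₀) = 0.9615,
t_c = ln(6.035 × 0.9615) / (2.07 − 0.343) = ln(5.803) / 1.727 = 1.758/1.727 = 1.018 d.
L(t_c) = L₀ e^(−k_d t_c) = 31.9 × 0.7052 = 22.50 mg/L, and at the critical point k_a D_c = k_d L, so D_c = (0.343/2.07) × 22.50 = 3.728 mg/L.
x_c = v t_c = 0.548 m/s × 1.018 d × 86400 s/d = 48210 m ≈ 48.2 km.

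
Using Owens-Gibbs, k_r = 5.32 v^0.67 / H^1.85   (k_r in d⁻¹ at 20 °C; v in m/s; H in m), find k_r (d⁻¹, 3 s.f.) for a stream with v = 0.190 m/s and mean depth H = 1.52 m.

k_r ≈ 0.806 d⁻¹

k_r = 5.32 × 0.190^0.67 / 1.52^1.85 = 5.32 × 0.3287 / 2.170 = 0.8059 d⁻¹.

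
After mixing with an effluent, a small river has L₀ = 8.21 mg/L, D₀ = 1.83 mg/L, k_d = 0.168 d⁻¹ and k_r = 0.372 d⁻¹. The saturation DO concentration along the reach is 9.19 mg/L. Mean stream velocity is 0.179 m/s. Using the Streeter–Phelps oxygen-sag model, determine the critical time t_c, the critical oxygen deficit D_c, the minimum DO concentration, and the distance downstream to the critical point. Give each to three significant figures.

At the critical point dD/dt = 0, so k_d L₀ e^(−k_d t) = k_r D. Substituting D(t) from the Streeter–Phelps equation and solving for t gives
t_c = ln[(k_r/k_d)(1 − D₀(k_r−k_d)/(k_d L₀))] / (k_r−k_d).
Here k_r−k_d = 0.2040 d⁻¹ and 1 − D₀(k_r−k_d)/(k_d L₀) = 1 − 1.83×0.2040/(0.168×8.21) = 0.7293, so
t_c = ln(2.214 × 0.7293) / 0.2040 = 0.4793 / 0.2040 = 2.350 d.
L(t_c) = L₀ e^(−k_d t_c) = 8.21 × 0.6739 = 5.532 mg/L, and at the critical point k_r D_c = k_d L, so D_c = (0.168/0.372) × 5.532 = 2.499 mg/L.
Minimum DO = C_s − D_c = 9.19 − 2.499 = 6.691 mg/L.
x_c = v t_c = 0.179 m/s × 2.350 d × 86400 s/d = 36340 m ≈ 36.3 km.

t_c ≈ 2.35 d; D_c ≈ 2.50 mg/L; min DO ≈ 6.69 mg/L; x_c ≈ 36.3 km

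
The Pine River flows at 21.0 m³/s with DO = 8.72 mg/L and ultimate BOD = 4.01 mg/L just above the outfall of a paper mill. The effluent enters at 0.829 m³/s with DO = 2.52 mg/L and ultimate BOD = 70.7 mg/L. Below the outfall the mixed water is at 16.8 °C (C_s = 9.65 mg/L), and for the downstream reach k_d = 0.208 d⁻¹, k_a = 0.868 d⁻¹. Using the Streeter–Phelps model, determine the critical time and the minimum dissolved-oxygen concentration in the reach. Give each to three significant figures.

t_c ≈ 0.903 d; minimum DO ≈ 8.35 mg/L

Mixed DO = (21.0×8.72 + 0.829×2.52)/(21.0+0.829) = 185.2/21.83 = 8.485 mg/L.
Mixed L₀ = (21.0×4.01 + 0.829×70.7)/(21.83) = 142.8/21.83 = 6.543 mg/L.
Initial deficit D₀ = C_s − DO₀ = 9.65 − 8.485 = 1.165 mg/L.
t_c = (1/0.6600) ln[(0.868/0.208)(1 − 1.165×0.6600/(0.208×6.543))] = 1.515 × ln(1.814) = 0.9026 d.
D_c = (0.208/0.868) × 6.543 × e^(−0.208×0.9026) = 0.2396 × 6.543 × 0.8288 = 1.299 mg/L.
Minimum DO = 9.65 − 1.299 = 8.351 mg/L.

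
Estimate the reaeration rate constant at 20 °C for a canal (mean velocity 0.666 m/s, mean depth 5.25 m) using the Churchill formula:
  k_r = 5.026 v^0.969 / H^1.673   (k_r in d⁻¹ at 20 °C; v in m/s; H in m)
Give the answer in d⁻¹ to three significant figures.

k_r ≈ 0.212 d⁻¹

k_r = 5.026 × 0.666^0.969 / 5.25^1.673 = 5.026 × 0.6744 / 16.03 = 0.2115 d⁻¹.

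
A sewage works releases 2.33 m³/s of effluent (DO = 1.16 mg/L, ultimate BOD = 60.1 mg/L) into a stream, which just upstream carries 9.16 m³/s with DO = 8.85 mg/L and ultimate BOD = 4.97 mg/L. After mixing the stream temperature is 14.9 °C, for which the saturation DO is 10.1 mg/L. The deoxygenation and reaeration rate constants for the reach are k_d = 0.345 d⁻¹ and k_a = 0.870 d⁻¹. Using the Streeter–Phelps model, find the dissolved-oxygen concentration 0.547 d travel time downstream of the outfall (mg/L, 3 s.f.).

Mixed DO = (9.16×8.85 + 2.33×1.16)/(9.16+2.33) = 83.77/11.49 = 7.291 mg/L.
Mixed L₀ = (9.16×4.97 + 2.33×60.1)/(11.49) = 185.6/11.49 = 16.15 mg/L.
Initial deficit D₀ = C_s − DO₀ = 10.1 − 7.291 = 2.809 mg/L.
D(0.547) = [0.345×16.15/(0.870−0.345)](e^(−0.345×0.547) − e^(−0.870×0.547)) + 2.809 e^(−0.870×0.547)
= 10.61 × (0.8280 − 0.6213) + 2.809 × 0.6213 = 3.939 mg/L.
DO = 10.1 − 3.939 = 6.161 mg/L.

DO ≈ 6.16 mg/L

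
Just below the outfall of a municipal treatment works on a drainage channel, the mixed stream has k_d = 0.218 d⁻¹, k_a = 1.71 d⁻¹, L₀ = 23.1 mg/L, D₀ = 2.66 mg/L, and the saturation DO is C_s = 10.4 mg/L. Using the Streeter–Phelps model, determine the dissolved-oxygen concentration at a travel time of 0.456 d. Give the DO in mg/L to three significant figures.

k_d L₀/(k_a−k_d) = 0.218×23.1/(1.71−0.218) = 5.036/1.492 = 3.375 mg/L.
e^(−k_d t) = e^(−0.218×0.4560) = 0.9054; e^(−k_a t) = e^(−1.71×0.4560) = 0.4585.
D = 3.375 × (0.9054 − 0.4585) + 2.66 × 0.4585 = 1.508 + 1.220 = 2.728 mg/L.
DO = C_s − D = 10.4 − 2.728 = 7.672 mg/L.

DO ≈ 7.67 mg/L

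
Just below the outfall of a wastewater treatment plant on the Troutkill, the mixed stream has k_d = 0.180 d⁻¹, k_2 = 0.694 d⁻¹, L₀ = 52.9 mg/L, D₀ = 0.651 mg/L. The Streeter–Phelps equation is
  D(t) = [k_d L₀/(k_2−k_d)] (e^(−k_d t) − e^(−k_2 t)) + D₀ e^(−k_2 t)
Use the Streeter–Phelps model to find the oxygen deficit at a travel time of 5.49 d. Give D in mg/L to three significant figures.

k_d L₀/(k_2−k_d) = 0.180×52.9/(0.694−0.180) = 9.522/0.5140 = 18.53 mg/L.
e^(−k_d t) = e^(−0.180×5.490) = 0.3722; e^(−k_2 t) = e^(−0.694×5.490) = 0.02215.
D = 18.53 × (0.3722 − 0.02215) + 0.651 × 0.02215 = 6.486 + 0.01442 = 6.500 mg/L.

D ≈ 6.50 mg/L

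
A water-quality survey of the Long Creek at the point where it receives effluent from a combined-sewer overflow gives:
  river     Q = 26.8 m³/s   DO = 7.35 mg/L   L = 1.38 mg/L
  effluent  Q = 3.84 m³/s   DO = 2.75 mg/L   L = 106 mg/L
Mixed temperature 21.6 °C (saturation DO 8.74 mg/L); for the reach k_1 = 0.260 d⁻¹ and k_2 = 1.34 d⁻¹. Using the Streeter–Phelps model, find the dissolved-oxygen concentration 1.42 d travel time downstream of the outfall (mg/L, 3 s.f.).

DO ≈ 6.56 mg/L

Mixed DO = (26.8×7.35 + 3.84×2.75)/(26.8+3.84) = 207.5/30.64 = 6.773 mg/L.
Mixed L₀ = (26.8×1.38 + 3.84×106)/(30.64) = 444.0/30.64 = 14.49 mg/L.
Initial deficit D₀ = C_s − DO₀ = 8.74 − 6.773 = 1.967 mg/L.
D(1.42) = [0.260×14.49/(1.34−0.260)](e^(−0.260×1.42) − e^(−1.34×1.42)) + 1.967 e^(−1.34×1.42)
= 3.489 × (0.6913 − 0.1492) + 1.967 × 0.1492 = 2.185 mg/L.
DO = 8.74 − 2.185 = 6.555 mg/L.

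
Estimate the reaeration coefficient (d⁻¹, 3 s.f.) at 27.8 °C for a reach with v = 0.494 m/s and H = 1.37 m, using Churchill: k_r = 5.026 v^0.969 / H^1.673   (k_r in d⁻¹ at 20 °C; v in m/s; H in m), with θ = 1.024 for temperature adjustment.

k_r(20) = 5.026 × 0.494^0.969 / 1.37^1.673 = 5.026 × 0.5049 / 1.693 = 1.499 d⁻¹.
k_r(27.8) = 1.499 × 1.024^(27.8−20) = 1.499 × 1.203 = 1.803 d⁻¹.

k_r ≈ 1.80 d⁻¹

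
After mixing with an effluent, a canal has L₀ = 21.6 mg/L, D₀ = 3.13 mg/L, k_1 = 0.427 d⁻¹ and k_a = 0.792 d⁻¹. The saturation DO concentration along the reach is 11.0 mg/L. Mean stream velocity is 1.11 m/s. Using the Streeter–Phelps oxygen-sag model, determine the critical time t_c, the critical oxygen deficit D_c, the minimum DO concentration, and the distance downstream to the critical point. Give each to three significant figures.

t_c = [1/(k_a−k_1)] ln[(k_a/k_1)(1 − D₀(k_a−k_1)/(k_1 L₀))]
= [1/(0.792−0.427)] ln[(0.792/0.427)(1 − 3.13×0.3650/(0.427×21.6))]
= (1/0.3650) ln[1.855 × 0.8761] = 2.740 × ln(1.625) = 2.740 × 0.4855 = 1.330 d.
L(t_c) = L₀ e^(−k_1 t_c) = 21.6 × 0.5666 = 12.24 mg/L, and at the critical point k_a D_c = k_1 L, so D_c = (0.427/0.792) × 12.24 = 6.599 mg/L.
Minimum DO = C_s − D_c = 11.0 − 6.599 = 4.401 mg/L.
x_c = v t_c = 1.11 m/s × 1.330 d × 86400 s/d = 127600 m ≈ 128 km.

t_c ≈ 1.33 d; D_c ≈ 6.60 mg/L; min DO ≈ 4.40 mg/L; x_c ≈ 128 km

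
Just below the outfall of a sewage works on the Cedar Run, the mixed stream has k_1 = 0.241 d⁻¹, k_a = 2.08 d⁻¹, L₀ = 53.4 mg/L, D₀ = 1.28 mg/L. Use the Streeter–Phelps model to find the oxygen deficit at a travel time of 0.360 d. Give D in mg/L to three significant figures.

D ≈ 3.71 mg/L

k_1 L₀/(k_a−k_1) = 0.241×53.4/(2.08−0.241) = 12.87/1.839 = 6.998 mg/L.
e^(−k_1 t) = e^(−0.241×0.3600) = 0.9169; e^(−k_a t) = e^(−2.08×0.3600) = 0.4729.
D = 6.998 × (0.9169 − 0.4729) + 1.28 × 0.4729 = 3.107 + 0.6054 = 3.712 mg/L.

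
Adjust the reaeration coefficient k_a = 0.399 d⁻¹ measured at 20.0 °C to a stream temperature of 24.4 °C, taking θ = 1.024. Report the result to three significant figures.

k_a(T₂) = k_a(T₁) · θ^(T₂−T₁) = 0.399 × 1.024^(24.4−20.0)
= 0.399 × 1.024^4.40 = 0.399 × 1.110 = 0.4429 d⁻¹.

k_a ≈ 0.443 d⁻¹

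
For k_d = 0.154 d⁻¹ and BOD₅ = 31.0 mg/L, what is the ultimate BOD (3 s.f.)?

L₀ ≈ 57.7 mg/L

BOD₅ = L₀(1 − e^(−5k_d)) ⇒ L₀ = BOD₅ / (1 − e^(−5×0.154))
= 31.0 / (1 − 0.4630) = 31.0 / 0.5370 = 57.73 mg/L.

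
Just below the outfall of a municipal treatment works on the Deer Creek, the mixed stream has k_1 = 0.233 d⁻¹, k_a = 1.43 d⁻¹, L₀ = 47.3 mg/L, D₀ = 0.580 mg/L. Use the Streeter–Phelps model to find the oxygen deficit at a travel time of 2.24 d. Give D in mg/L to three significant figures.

k_1 L₀/(k_a−k_1) = 0.233×47.3/(1.43−0.233) = 11.02/1.197 = 9.207 mg/L.
e^(−k_1 t) = e^(−0.233×2.240) = 0.5934; e^(−k_a t) = e^(−1.43×2.240) = 0.04063.
D = 9.207 × (0.5934 − 0.04063) + 0.580 × 0.04063 = 5.089 + 0.02357 = 5.113 mg/L.

D ≈ 5.11 mg/L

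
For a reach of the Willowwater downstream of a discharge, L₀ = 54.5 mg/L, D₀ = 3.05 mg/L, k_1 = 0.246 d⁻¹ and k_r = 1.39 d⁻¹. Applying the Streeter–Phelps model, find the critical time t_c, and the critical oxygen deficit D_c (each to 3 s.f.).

t_c ≈ 1.25 d; D_c ≈ 7.09 mg/L

At the critical point dD/dt = 0, so k_1 L₀ e^(−k_1 t) = k_r D. Substituting D(t) from the Streeter–Phelps equation and solving for t gives
t_c = ln[(k_r/k_1)(1 − D₀(k_r−k_1)/(k_1 L₀))] / (k_r−k_1).
Here k_r−k_1 = 1.144 d⁻¹ and 1 − D₀(k_r−k_1)/(k_1 L₀) = 1 − 3.05×1.144/(0.246×54.5) = 0.7397, so
t_c = ln(5.650 × 0.7397) / 1.144 = 1.430 / 1.144 = 1.250 d.
L(t_c) = L₀ e^(−k_1 t_c) = 54.5 × 0.7352 = 40.07 mg/L, and at the critical point k_r D_c = k_1 L, so D_c = (0.246/1.39) × 40.07 = 7.092 mg/L.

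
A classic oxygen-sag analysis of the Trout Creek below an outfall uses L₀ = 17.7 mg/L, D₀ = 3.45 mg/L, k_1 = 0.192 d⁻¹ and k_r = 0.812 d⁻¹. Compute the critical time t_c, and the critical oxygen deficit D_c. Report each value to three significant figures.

t_c = [1/(k_r−k_1)] ln[(k_r/k_1)(1 − D₀(k_r−k_1)/(k_1 L₀))]
= [1/(0.812−0.192)] ln[(0.812/0.192)(1 − 3.45×0.6200/(0.192×17.7))]
= (1/0.6200) ln[4.229 × 0.3706] = 1.613 × ln(1.567) = 1.613 × 0.4493 = 0.7247 d.
D_c = (k_1/k_r) L₀ e^(−k_1 t_c) = (0.192/0.812) × 17.7 × e^(−0.192×0.7247) = 0.2365 × 17.7 × 0.8701 = 3.642 mg/L.

t_c ≈ 0.725 d; D_c ≈ 3.64 mg/L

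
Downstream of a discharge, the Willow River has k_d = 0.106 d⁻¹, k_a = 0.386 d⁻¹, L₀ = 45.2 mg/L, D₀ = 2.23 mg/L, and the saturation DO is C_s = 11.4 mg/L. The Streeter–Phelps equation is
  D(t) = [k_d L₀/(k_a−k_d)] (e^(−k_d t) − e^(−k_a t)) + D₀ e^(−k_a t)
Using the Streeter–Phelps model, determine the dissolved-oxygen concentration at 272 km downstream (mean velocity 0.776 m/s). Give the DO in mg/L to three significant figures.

DO ≈ 3.38 mg/L

Travel time t = x/v = 272 km / (0.776 m/s) = 272000 m / 0.776 m/s = 350500 s = 4.057 d.
k_d L₀/(k_a−k_d) = 0.106×45.2/(0.386−0.106) = 4.791/0.2800 = 17.11 mg/L.
e^(−k_d t) = e^(−0.106×4.057) = 0.6505; e^(−k_a t) = e^(−0.386×4.057) = 0.2089.
D = 17.11 × (0.6505 − 0.2089) + 2.23 × 0.2089 = 7.556 + 0.4658 = 8.022 mg/L.
DO = C_s − D = 11.4 − 8.022 = 3.378 mg/L.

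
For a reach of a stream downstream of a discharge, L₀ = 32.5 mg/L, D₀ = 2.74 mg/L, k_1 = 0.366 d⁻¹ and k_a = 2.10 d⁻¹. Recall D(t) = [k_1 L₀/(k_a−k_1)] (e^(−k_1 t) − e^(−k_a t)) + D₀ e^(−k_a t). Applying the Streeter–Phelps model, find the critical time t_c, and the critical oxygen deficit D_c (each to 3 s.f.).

At the critical point dD/dt = 0, so k_1 L₀ e^(−k_1 t) = k_a D. Substituting D(t) from the Streeter–Phelps equation and solving for t gives
t_c = ln[(k_a/k_1)(1 − D₀(k_a−k_1)/(k_1 L₀))] / (k_a−k_1).
Here k_a−k_1 = 1.734 d⁻¹ and 1 − D₀(k_a−k_1)/(k_1 L₀) = 1 − 2.74×1.734/(0.366×32.5) = 0.6006, so
t_c = ln(5.738 × 0.6006) / 1.734 = 1.237 / 1.734 = 0.7135 d.
D_c = (k_1/k_a) L₀ e^(−k_1 t_c) = (0.366/2.10) × 32.5 × e^(−0.366×0.7135) = 0.1743 × 32.5 × 0.7702 = 4.362 mg/L.

t_c ≈ 0.713 d; D_c ≈ 4.36 mg/L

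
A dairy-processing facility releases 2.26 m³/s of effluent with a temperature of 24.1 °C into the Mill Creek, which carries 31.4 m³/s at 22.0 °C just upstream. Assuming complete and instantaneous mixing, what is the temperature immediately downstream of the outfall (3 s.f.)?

22.1 °C

Flow-weighted mixing: C = (Q_r C_r + Q_w C_w)/(Q_r + Q_w)
= (31.4×22.0 + 2.26×24.1)/(31.4 + 2.26) = 745.3/33.66 = 22.14 °C.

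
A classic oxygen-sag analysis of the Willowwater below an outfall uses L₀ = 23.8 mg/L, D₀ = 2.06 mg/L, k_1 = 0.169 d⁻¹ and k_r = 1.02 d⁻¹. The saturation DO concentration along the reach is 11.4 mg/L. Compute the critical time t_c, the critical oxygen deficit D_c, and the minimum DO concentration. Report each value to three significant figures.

t_c ≈ 1.44 d; D_c ≈ 3.09 mg/L; min DO ≈ 8.31 mg/L

At the critical point dD/dt = 0, so k_1 L₀ e^(−k_1 t) = k_r D. Substituting D(t) from the Streeter–Phelps equation and solving for t gives
t_c = ln[(k_r/k_1)(1 − D₀(k_r−k_1)/(k_1 L₀))] / (k_r−k_1).
Here k_r−k_1 = 0.8510 d⁻¹ and 1 − D₀(k_r−k_1)/(k_1 L₀) = 1 − 2.06×0.8510/(0.169×23.8) = 0.5642, so
t_c = ln(6.036 × 0.5642) / 0.8510 = 1.225 / 0.8510 = 1.440 d.
D_c = (k_1/k_r) L₀ e^(−k_1 t_c) = (0.169/1.02) × 23.8 × e^(−0.169×1.440) = 0.1657 × 23.8 × 0.7840 = 3.092 mg/L.
Minimum DO = C_s − D_c = 11.4 − 3.092 = 8.308 mg/L.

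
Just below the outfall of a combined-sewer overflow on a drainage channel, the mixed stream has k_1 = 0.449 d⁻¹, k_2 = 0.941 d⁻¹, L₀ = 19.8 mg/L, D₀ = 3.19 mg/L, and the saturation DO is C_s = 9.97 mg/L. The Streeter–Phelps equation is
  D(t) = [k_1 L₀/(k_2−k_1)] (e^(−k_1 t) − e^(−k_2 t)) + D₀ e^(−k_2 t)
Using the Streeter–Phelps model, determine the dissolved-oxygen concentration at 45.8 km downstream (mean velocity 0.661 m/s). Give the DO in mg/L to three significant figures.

Travel time t = x/v = 45.8 km / (0.661 m/s) = 45800 m / 0.661 m/s = 69290 s = 0.8020 d.
k_1 L₀/(k_2−k_1) = 0.449×19.8/(0.941−0.449) = 8.890/0.4920 = 18.07 mg/L.
e^(−k_1 t) = e^(−0.449×0.8020) = 0.6976; e^(−k_2 t) = e^(−0.941×0.8020) = 0.4702.
D = 18.07 × (0.6976 − 0.4702) + 3.19 × 0.4702 = 4.110 + 1.500 = 5.610 mg/L.
DO = C_s − D = 9.97 − 5.610 = 4.360 mg/L.

DO ≈ 4.36 mg/L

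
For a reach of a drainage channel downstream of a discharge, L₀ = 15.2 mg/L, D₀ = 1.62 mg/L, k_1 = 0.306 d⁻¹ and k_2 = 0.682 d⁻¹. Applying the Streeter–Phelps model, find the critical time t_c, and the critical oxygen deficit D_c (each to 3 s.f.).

With k_2/k_1 = 2.229 and 1 − D₀(k_2−k_1)/(k_1 L₀) = 0.8690,
t_c = ln(2.229 × 0.8690) / (0.682 − 0.306) = ln(1.937) / 0.3760 = 0.6611/0.3760 = 1.758 d.
L(t_c) = L₀ e^(−k_1 t_c) = 15.2 × 0.5839 = 8.875 mg/L, and at the critical point k_2 D_c = k_1 L, so D_c = (0.306/0.682) × 8.875 = 3.982 mg/L.

t_c ≈ 1.76 d; D_c ≈ 3.98 mg/L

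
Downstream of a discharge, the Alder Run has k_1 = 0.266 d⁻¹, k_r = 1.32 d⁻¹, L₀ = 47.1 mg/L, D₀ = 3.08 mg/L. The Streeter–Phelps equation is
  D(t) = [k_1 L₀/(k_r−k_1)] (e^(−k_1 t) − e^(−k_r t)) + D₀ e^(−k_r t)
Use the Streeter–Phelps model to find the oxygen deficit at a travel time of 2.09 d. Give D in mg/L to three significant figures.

D ≈ 6.26 mg/L

k_1 L₀/(k_r−k_1) = 0.266×47.1/(1.32−0.266) = 12.53/1.054 = 11.89 mg/L.
e^(−k_1 t) = e^(−0.266×2.090) = 0.5735; e^(−k_r t) = e^(−1.32×2.090) = 0.06337.
D = 11.89 × (0.5735 − 0.06337) + 3.08 × 0.06337 = 6.064 + 0.1952 = 6.259 mg/L.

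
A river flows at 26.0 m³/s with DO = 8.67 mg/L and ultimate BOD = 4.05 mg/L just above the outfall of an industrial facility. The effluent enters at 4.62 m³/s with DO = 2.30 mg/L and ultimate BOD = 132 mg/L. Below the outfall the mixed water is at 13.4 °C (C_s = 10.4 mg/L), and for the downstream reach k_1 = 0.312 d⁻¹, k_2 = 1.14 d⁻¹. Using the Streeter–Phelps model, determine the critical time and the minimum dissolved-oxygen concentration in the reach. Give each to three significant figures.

Mixed DO = (26.0×8.67 + 4.62×2.30)/(26.0+4.62) = 236.0/30.62 = 7.709 mg/L.
Mixed L₀ = (26.0×4.05 + 4.62×132)/(30.62) = 715.1/30.62 = 23.36 mg/L.
Initial deficit D₀ = C_s − DO₀ = 10.4 − 7.709 = 2.691 mg/L.
t_c = (1/0.8280) ln[(1.14/0.312)(1 − 2.691×0.8280/(0.312×23.36))] = 1.208 × ln(2.537) = 1.124 d.
D_c = (0.312/1.14) × 23.36 × e^(−0.312×1.124) = 0.2737 × 23.36 × 0.7042 = 4.501 mg/L.
Minimum DO = 10.4 − 4.501 = 5.899 mg/L.

t_c ≈ 1.12 d; minimum DO ≈ 5.90 mg/L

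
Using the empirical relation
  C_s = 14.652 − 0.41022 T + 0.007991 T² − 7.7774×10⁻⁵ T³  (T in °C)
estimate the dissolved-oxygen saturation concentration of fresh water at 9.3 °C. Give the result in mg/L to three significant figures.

C_s = 14.652 − 0.41022×9.3 + 0.007991×9.3² − 7.7774×10⁻⁵×9.3³ = 11.47 mg/L.

C_s ≈ 11.5 mg/L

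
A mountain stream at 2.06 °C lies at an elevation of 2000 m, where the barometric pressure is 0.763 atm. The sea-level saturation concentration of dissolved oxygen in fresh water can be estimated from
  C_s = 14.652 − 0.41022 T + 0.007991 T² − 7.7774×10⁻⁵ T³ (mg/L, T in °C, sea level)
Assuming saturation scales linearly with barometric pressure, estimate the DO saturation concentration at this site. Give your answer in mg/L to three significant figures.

C_s ≈ 10.6 mg/L

At sea level: C_s = 14.652 − 0.41022×2.06 + 0.007991×2.06² − 7.7774×10⁻⁵×2.06³ = 13.84 mg/L.
Pressure correction: C_s' = 13.84 × 0.763 = 10.56 mg/L.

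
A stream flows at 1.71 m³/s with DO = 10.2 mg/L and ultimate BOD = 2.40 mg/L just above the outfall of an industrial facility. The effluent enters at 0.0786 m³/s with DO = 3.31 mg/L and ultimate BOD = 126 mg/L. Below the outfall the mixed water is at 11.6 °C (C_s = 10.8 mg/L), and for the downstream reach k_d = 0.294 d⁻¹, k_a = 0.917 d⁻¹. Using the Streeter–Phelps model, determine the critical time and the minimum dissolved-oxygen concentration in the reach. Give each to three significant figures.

Mixed DO = (1.71×10.2 + 0.0786×3.31)/(1.71+0.0786) = 17.70/1.789 = 9.897 mg/L.
Mixed L₀ = (1.71×2.40 + 0.0786×126)/(1.789) = 14.01/1.789 = 7.832 mg/L.
Initial deficit D₀ = C_s − DO₀ = 10.8 − 9.897 = 0.9028 mg/L.
t_c = (1/0.6230) ln[(0.917/0.294)(1 − 0.9028×0.6230/(0.294×7.832))] = 1.605 × ln(2.357) = 1.376 d.
D_c = (0.294/0.917) × 7.832 × e^(−0.294×1.376) = 0.3206 × 7.832 × 0.6672 = 1.675 mg/L.
Minimum DO = 10.8 − 1.675 = 9.125 mg/L.

t_c ≈ 1.38 d; minimum DO ≈ 9.12 mg/L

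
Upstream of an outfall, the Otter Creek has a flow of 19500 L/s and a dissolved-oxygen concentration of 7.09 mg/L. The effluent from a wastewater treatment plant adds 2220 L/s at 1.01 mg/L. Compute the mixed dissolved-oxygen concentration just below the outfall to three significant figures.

6.47 mg/L

Flow-weighted mixing: C = (Q_r C_r + Q_w C_w)/(Q_r + Q_w)
= (19500×7.09 + 2220×1.01)/(19500 + 2220) = 140500/21720 = 6.469 mg/L.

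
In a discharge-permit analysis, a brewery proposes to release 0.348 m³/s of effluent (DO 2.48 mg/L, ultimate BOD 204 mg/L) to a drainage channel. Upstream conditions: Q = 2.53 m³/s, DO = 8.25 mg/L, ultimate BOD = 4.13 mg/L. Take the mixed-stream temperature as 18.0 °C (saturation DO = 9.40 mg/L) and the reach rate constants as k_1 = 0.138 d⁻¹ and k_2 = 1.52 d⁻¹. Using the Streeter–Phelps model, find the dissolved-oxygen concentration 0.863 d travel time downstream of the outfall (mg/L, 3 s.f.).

Mixed DO = (2.53×8.25 + 0.348×2.48)/(2.53+0.348) = 21.74/2.878 = 7.552 mg/L.
Mixed L₀ = (2.53×4.13 + 0.348×204)/(2.878) = 81.44/2.878 = 28.30 mg/L.
Initial deficit D₀ = C_s − DO₀ = 9.40 − 7.552 = 1.848 mg/L.
D(0.863) = [0.138×28.30/(1.52−0.138)](e^(−0.138×0.863) − e^(−1.52×0.863)) + 1.848 e^(−1.52×0.863)
= 2.826 × (0.8877 − 0.2693) + 1.848 × 0.2693 = 2.245 mg/L.
DO = 9.40 − 2.245 = 7.155 mg/L.

DO ≈ 7.15 mg/L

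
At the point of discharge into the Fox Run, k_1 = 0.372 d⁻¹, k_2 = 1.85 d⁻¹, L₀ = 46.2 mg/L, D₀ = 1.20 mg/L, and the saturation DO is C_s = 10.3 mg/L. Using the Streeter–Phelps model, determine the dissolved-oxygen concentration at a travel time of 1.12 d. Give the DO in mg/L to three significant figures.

DO ≈ 3.95 mg/L

k_1 L₀/(k_2−k_1) = 0.372×46.2/(1.85−0.372) = 17.19/1.478 = 11.63 mg/L.
e^(−k_1 t) = e^(−0.372×1.120) = 0.6593; e^(−k_2 t) = e^(−1.85×1.120) = 0.1259.
D = 11.63 × (0.6593 − 0.1259) + 1.20 × 0.1259 = 6.202 + 0.1511 = 6.353 mg/L.
DO = C_s − D = 10.3 − 6.353 = 3.947 mg/L.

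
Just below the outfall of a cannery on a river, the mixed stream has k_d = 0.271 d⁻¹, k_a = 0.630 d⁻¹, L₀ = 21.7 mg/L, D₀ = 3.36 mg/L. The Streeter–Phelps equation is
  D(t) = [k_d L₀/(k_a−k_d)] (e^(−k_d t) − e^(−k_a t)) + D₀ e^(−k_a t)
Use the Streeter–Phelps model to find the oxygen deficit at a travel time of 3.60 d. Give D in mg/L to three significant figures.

k_d L₀/(k_a−k_d) = 0.271×21.7/(0.630−0.271) = 5.881/0.3590 = 16.38 mg/L.
e^(−k_d t) = e^(−0.271×3.600) = 0.3770; e^(−k_a t) = e^(−0.630×3.600) = 0.1035.
D = 16.38 × (0.3770 − 0.1035) + 3.36 × 0.1035 = 4.479 + 0.3478 = 4.827 mg/L.

D ≈ 4.83 mg/L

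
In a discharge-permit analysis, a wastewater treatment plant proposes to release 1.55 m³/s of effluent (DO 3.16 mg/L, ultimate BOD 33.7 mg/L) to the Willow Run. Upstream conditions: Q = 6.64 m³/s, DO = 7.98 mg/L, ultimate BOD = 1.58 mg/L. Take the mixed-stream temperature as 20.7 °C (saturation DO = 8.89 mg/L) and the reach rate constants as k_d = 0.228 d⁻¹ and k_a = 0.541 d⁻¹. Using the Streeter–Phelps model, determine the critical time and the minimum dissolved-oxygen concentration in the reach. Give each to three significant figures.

t_c ≈ 1.50 d; minimum DO ≈ 6.60 mg/L

Mixed DO = (6.64×7.98 + 1.55×3.16)/(6.64+1.55) = 57.89/8.190 = 7.068 mg/L.
Mixed L₀ = (6.64×1.58 + 1.55×33.7)/(8.190) = 62.73/8.190 = 7.659 mg/L.
Initial deficit D₀ = C_s − DO₀ = 8.89 − 7.068 = 1.822 mg/L.
t_c = (1/0.3130) ln[(0.541/0.228)(1 − 1.822×0.3130/(0.228×7.659))] = 3.195 × ln(1.598) = 1.497 d.
D_c = (0.228/0.541) × 7.659 × e^(−0.228×1.497) = 0.4214 × 7.659 × 0.7108 = 2.294 mg/L.
Minimum DO = 8.89 − 2.294 = 6.596 mg/L.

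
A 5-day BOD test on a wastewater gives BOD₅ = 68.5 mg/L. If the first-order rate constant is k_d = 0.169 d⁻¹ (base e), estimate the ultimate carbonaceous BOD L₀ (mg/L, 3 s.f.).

L₀ ≈ 120 mg/L

BOD₅ = L₀(1 − e^(−5k_d)) ⇒ L₀ = BOD₅ / (1 − e^(−5×0.169))
= 68.5 / (1 − 0.4296) = 68.5 / 0.5704 = 120.1 mg/L.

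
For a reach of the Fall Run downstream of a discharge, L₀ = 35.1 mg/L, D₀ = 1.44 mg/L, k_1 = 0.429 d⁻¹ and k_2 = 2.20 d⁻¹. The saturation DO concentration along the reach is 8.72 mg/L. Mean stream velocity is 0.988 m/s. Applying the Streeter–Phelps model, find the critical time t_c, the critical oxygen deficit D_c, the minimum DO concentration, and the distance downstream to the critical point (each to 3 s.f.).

t_c ≈ 0.818 d; D_c ≈ 4.82 mg/L; min DO ≈ 3.90 mg/L; x_c ≈ 69.9 km

t_c = [1/(k_2−k_1)] ln[(k_2/k_1)(1 − D₀(k_2−k_1)/(k_1 L₀))]
= [1/(2.20−0.429)] ln[(2.20/0.429)(1 − 1.44×1.771/(0.429×35.1))]
= (1/1.771) ln[5.128 × 0.8306] = 0.5647 × ln(4.260) = 0.5647 × 1.449 = 0.8183 d.
D_c = (k_1/k_2) L₀ e^(−k_1 t_c) = (0.429/2.20) × 35.1 × e^(−0.429×0.8183) = 0.1950 × 35.1 × 0.7040 = 4.818 mg/L.
Minimum DO = C_s − D_c = 8.72 − 4.818 = 3.902 mg/L.
x_c = v t_c = 0.988 m/s × 0.8183 d × 86400 s/d = 69850 m ≈ 69.9 km.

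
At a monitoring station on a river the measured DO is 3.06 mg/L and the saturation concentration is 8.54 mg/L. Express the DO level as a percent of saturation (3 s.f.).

% saturation = C/C_s × 100 = 3.06/8.54 × 100 = 35.8 %.

35.8 % saturation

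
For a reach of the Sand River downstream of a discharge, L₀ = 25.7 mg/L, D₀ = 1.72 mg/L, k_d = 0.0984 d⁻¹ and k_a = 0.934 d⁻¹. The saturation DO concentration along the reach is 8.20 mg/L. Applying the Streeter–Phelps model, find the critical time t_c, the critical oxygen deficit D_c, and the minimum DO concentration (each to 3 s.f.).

With k_a/k_d = 9.492 and 1 − D₀(k_a−k_d)/(k_d L₀) = 0.4317,
t_c = ln(9.492 × 0.4317) / (0.934 − 0.0984) = ln(4.097) / 0.8356 = 1.410/0.8356 = 1.688 d.
L(t_c) = L₀ e^(−k_d t_c) = 25.7 × 0.8470 = 21.77 mg/L, and at the critical point k_a D_c = k_d L, so D_c = (0.0984/0.934) × 21.77 = 2.293 mg/L.
Minimum DO = C_s − D_c = 8.20 − 2.293 = 5.907 mg/L.

t_c ≈ 1.69 d; D_c ≈ 2.29 mg/L; min DO ≈ 5.91 mg/L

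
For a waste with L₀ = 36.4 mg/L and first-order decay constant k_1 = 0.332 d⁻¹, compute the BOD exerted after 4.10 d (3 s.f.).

y ≈ 27.1 mg/L

y_t = L₀(1 − e^(−k_1 t)) = 36.4 × (1 − e^(−0.332×4.10))
= 36.4 × (1 − 0.2564) = 36.4 × 0.7436 = 27.07 mg/L.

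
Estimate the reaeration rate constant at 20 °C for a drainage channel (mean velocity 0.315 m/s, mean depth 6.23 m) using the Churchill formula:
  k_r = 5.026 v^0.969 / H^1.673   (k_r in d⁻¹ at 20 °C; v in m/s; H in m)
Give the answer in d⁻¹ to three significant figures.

k_r = 5.026 × 0.315^0.969 / 6.23^1.673 = 5.026 × 0.3265 / 21.34 = 0.07690 d⁻¹.

k_r ≈ 0.0769 d⁻¹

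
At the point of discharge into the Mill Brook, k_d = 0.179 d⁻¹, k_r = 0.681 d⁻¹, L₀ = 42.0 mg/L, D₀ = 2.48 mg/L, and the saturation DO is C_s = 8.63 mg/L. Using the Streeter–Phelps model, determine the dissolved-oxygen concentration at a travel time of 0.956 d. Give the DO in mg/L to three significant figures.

k_d L₀/(k_r−k_d) = 0.179×42.0/(0.681−0.179) = 7.518/0.5020 = 14.98 mg/L.
e^(−k_d t) = e^(−0.179×0.9560) = 0.8427; e^(−k_r t) = e^(−0.681×0.9560) = 0.5215.
D = 14.98 × (0.8427 − 0.5215) + 2.48 × 0.5215 = 4.810 + 1.293 = 6.104 mg/L.
DO = C_s − D = 8.63 − 6.104 = 2.526 mg/L.

DO ≈ 2.53 mg/L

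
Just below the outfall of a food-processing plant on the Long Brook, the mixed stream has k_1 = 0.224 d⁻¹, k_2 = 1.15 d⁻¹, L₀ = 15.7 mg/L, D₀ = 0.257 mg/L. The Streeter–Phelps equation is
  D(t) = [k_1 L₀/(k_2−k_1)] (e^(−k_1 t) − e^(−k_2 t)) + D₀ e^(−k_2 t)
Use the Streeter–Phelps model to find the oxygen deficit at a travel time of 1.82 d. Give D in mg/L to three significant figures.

k_1 L₀/(k_2−k_1) = 0.224×15.7/(1.15−0.224) = 3.517/0.9260 = 3.798 mg/L.
e^(−k_1 t) = e^(−0.224×1.820) = 0.6652; e^(−k_2 t) = e^(−1.15×1.820) = 0.1233.
D = 3.798 × (0.6652 − 0.1233) + 0.257 × 0.1233 = 2.058 + 0.03169 = 2.090 mg/L.

D ≈ 2.09 mg/L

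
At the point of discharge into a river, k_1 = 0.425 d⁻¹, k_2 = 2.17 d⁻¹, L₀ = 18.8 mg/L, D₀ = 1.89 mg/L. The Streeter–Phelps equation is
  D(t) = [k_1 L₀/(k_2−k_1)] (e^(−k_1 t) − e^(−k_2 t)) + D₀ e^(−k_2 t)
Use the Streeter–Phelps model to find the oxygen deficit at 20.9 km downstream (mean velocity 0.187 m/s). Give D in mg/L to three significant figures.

Travel time t = x/v = 20.9 km / (0.187 m/s) = 20900 m / 0.187 m/s = 111800 s = 1.294 d.
k_1 L₀/(k_2−k_1) = 0.425×18.8/(2.17−0.425) = 7.990/1.745 = 4.579 mg/L.
e^(−k_1 t) = e^(−0.425×1.294) = 0.5771; e^(−k_2 t) = e^(−2.17×1.294) = 0.06038.
D = 4.579 × (0.5771 − 0.06038) + 1.89 × 0.06038 = 2.366 + 0.1141 = 2.480 mg/L.

D ≈ 2.48 mg/L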